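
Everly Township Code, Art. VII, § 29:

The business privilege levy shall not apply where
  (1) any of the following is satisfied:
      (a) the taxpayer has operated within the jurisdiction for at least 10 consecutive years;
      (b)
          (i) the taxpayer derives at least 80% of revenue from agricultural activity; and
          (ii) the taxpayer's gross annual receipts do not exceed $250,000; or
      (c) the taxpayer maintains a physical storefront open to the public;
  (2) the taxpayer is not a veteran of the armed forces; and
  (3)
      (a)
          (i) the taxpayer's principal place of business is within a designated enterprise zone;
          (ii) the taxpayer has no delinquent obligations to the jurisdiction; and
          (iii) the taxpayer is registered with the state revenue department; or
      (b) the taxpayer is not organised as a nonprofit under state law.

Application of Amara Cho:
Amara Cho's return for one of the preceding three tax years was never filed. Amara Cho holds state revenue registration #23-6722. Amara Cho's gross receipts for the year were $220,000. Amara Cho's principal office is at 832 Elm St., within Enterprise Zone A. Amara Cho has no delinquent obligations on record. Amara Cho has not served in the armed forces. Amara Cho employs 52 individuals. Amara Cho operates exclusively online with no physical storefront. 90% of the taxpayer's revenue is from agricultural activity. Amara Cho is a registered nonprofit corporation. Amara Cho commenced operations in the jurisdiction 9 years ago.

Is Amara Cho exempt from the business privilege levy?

(a) ≥ 10 yrs in jurisdiction — not satisfied.
(i) ≥80% agricultural — satisfied.
(ii) receipts ≤ $250,000 — met.
So (b) is satisfied (T AND T).
(c) has storefront — not satisfied.
So (1) is satisfied (F OR T OR F).
(2) not (veteran) — satisfied.
(i) in enterprise zone — satisfied.
(ii) no delinquency — holds.
(iii) state-registered — met.
So (a) is satisfied (T AND T AND T).
(b) not (nonprofit) — fails.
So (3) is satisfied (T OR F).
So Overall is satisfied (T AND T AND T).

Yes — exempt.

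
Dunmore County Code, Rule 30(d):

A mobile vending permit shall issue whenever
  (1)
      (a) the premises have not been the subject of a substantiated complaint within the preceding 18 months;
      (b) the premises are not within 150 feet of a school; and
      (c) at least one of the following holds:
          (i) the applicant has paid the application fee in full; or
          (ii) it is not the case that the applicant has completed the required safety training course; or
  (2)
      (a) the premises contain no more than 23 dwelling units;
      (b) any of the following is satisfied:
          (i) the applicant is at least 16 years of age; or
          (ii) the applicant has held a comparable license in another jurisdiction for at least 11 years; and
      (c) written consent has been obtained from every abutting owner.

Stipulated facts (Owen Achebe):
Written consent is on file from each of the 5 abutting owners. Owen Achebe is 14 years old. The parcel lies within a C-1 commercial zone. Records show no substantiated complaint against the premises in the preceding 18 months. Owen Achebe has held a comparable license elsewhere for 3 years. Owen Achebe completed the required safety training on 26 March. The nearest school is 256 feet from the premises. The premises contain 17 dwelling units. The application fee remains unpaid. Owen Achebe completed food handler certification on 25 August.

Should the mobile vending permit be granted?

(a) no complaint in 18 mo. — met.
(b) ≥150 ft from school — met.
(i) fee paid — fails.
(ii) not (safety training) — not satisfied.
(c): F OR F → false.
(1): T AND T AND F → false.
(a) ≤ 23 units — met.
(i) age ≥ 16 — not met.
(ii) prior license ≥ 11 yr — not met.
So (b) is not satisfied (F OR F).
(c) all abutters consent — met.
So (2) is not satisfied (T AND F AND T).
Overall = F OR F = false.

No — denied.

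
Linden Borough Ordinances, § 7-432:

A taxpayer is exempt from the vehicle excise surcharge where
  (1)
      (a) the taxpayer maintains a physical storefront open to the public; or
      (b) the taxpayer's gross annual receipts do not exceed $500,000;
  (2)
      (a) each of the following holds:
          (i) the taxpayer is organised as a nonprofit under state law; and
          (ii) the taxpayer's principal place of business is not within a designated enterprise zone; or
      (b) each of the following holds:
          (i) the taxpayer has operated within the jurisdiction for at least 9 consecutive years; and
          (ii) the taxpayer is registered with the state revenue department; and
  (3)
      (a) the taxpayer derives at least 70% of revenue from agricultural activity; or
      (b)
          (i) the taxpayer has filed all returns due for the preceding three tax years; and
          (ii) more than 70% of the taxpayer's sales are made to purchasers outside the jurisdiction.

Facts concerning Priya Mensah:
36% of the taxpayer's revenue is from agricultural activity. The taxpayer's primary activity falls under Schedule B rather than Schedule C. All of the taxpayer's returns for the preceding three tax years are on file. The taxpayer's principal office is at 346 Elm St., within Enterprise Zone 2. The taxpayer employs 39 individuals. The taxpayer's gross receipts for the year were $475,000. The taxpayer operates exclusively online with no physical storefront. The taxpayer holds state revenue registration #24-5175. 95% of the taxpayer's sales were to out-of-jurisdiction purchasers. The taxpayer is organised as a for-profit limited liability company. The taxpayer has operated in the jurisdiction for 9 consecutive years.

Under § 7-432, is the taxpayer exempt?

(a) has storefront — fails.
(b) receipts ≤ $500,000 — satisfied.
(1): F OR T → true.
(i) nonprofit — not met.
(ii) not (in enterprise zone) — fails.
So (a) is not satisfied (F AND F).
(i) ≥ 9 yrs in jurisdiction — met.
(ii) state-registered — holds.
(b): T AND T → true.
(2): F OR T → true.
(a) ≥70% agricultural — fails.
(i) returns current — satisfied.
(ii) >70% out-of-jur. sales — satisfied.
(b): T AND T → true.
(3) = F OR T = true.
Overall = T AND T AND T = true.

Yes — exempt.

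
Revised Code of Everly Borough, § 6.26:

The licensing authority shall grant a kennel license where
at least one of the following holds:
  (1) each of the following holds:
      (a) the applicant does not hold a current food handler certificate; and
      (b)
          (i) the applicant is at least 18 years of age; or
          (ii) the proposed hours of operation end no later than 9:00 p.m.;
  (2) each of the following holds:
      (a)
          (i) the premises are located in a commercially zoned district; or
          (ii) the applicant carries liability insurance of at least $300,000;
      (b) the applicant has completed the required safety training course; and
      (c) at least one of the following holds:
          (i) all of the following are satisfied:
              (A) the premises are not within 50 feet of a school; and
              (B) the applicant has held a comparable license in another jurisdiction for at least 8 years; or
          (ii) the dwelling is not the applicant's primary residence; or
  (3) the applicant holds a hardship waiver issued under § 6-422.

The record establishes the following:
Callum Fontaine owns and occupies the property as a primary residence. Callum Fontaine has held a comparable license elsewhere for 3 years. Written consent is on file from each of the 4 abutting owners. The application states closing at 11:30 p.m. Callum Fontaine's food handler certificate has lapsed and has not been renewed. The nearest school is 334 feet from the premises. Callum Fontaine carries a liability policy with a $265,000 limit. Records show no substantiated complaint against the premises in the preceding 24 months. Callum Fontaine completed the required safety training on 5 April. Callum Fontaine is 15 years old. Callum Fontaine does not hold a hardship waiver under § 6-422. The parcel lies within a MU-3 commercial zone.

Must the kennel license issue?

(a) not (food handler cert.) — holds.
(i) age ≥ 18 — not met.
(ii) closes by 9 p.m. — fails.
(b) = F OR F = false.
(1) = T AND F = false.
(i) commercially zoned — met.
(ii) insurance ≥ $300,000 — fails.
(a) = T OR F = true.
(b) safety training — satisfied.
(A) ≥50 ft from school — met.
(B) prior license ≥ 8 yr — fails.
(i): T AND F → false.
(ii) not (primary residence) — not met.
(c): F OR F → false.
So (2) is not satisfied (T AND T AND F).
(3) hardship waiver — not met.
Overall: F OR F OR F → false.

No — denied.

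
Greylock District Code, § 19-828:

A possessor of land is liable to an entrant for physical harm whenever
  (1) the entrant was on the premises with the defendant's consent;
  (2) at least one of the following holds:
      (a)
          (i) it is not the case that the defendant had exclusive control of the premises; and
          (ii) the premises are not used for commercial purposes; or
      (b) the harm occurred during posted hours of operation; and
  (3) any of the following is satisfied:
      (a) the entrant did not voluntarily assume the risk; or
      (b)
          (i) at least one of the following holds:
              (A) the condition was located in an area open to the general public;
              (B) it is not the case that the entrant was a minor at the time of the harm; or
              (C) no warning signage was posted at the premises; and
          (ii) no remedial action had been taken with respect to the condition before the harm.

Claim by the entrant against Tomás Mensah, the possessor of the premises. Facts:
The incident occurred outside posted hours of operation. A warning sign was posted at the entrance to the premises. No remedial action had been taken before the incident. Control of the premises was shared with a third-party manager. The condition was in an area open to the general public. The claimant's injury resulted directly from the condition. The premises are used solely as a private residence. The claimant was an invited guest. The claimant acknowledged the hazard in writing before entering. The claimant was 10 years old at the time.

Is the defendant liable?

Yes — liable.

(1) consent to enter — satisfied.
(i) not (exclusive control) — met.
(ii) not (commercial use) — holds.
(a) = T AND T = true.
(b) during posted hours — fails.
(2) = T OR F = true.
(a) no assumed risk — not met.
(A) public area — holds.
(B) not (entrant a minor) — not satisfied.
(C) no signage posted — not satisfied.
(i): T OR F OR F → true.
(ii) no remedial action — met.
(b): T AND T → true.
So (3) is satisfied (F OR T).
Overall: T AND T AND T → true.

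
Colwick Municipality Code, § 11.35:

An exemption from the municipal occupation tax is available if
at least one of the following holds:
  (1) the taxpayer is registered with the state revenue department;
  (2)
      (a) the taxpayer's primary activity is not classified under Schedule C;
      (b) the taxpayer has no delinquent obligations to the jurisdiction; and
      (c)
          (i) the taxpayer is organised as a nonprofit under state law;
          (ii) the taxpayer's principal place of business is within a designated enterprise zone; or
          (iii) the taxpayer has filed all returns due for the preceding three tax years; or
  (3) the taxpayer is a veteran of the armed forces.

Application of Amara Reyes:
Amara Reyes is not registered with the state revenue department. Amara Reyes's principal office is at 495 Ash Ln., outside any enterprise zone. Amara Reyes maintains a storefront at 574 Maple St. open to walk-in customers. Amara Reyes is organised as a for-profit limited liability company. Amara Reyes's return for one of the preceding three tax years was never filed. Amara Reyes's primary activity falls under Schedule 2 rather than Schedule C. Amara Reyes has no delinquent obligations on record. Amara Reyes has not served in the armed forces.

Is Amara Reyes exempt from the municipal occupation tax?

No — not exempt.

(1) state-registered — not met.
(a) not (Schedule C activity) — met.
(b) no delinquency — met.
(i) nonprofit — not met.
(ii) in enterprise zone — not satisfied.
(iii) returns current — not met.
(c): F OR F OR F → false.
So (2) is not satisfied (T AND T AND F).
(3) veteran — not satisfied.
So Overall is not satisfied (F OR F OR F).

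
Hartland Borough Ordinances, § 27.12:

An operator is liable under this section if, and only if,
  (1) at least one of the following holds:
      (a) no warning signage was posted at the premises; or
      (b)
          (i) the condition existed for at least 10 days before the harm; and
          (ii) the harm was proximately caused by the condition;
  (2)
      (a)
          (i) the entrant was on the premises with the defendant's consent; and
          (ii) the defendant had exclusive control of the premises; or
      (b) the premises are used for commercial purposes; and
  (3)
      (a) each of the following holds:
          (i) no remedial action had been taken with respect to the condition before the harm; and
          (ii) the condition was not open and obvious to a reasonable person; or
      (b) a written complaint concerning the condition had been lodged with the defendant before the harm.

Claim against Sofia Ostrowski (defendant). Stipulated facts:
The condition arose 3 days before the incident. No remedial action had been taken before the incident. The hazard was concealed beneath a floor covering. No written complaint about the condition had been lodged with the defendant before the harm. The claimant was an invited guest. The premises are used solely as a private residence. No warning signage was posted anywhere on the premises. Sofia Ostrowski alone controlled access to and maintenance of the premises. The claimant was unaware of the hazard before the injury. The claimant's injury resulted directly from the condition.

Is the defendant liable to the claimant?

Yes — liable.

(a) no signage posted — met.
(i) condition ≥10 days old — fails.
(ii) proximate cause — met.
(b) = F AND T = false.
(1): T OR F → true.
(i) consent to enter — satisfied.
(ii) exclusive control — satisfied.
(a): T AND T → true.
(b) commercial use — not satisfied.
So (2) is satisfied (T OR F).
(i) no remedial action — met.
(ii) not open/obvious — met.
(a): T AND T → true.
(b) complaint lodged — not satisfied.
(3): T OR F → true.
So Overall is satisfied (T AND T AND T).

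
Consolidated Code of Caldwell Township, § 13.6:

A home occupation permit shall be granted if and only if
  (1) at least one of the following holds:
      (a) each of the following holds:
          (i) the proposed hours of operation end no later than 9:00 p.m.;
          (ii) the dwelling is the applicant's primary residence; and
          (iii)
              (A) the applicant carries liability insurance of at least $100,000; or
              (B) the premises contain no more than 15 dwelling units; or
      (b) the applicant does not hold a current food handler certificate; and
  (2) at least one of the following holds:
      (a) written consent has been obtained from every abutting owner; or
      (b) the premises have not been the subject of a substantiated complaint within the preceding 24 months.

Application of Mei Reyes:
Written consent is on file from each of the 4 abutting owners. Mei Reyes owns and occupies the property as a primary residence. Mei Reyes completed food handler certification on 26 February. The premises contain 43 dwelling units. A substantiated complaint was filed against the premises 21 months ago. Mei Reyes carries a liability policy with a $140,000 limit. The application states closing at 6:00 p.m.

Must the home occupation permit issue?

(i) closes by 9 p.m. — met.
(ii) primary residence — satisfied.
(A) insurance ≥ $100,000 — satisfied.
(B) ≤ 15 units — not met.
(iii) = T OR F = true.
So (a) is satisfied (T AND T AND T).
(b) not (food handler cert.) — not satisfied.
So (1) is satisfied (T OR F).
(a) all abutters consent — holds.
(b) no complaint in 24 mo. — not met.
(2): T OR F → true.
Overall = T AND T = true.

Yes — granted.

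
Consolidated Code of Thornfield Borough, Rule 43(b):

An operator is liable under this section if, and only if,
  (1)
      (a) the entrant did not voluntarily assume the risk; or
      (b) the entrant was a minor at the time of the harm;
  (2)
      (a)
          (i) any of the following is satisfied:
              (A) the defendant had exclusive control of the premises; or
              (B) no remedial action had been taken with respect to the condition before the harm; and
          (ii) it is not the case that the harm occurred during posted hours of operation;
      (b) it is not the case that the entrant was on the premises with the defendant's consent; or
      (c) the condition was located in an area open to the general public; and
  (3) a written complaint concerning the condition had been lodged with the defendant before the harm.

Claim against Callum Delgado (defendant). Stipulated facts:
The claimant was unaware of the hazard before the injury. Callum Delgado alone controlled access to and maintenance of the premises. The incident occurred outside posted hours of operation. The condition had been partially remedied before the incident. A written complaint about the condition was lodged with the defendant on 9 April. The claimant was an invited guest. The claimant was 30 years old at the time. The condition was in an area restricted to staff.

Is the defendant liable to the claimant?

Yes — liable.

(a) no assumed risk — met.
(b) entrant a minor — fails.
(1): T OR F → true.
(A) exclusive control — holds.
(B) no remedial action — not satisfied.
(i) = T OR F = true.
(ii) not (during posted hours) — holds.
So (a) is satisfied (T AND T).
(b) not (consent to enter) — not satisfied.
(c) public area — fails.
So (2) is satisfied (T OR F OR F).
(3) complaint lodged — holds.
So Overall is satisfied (T AND T AND T).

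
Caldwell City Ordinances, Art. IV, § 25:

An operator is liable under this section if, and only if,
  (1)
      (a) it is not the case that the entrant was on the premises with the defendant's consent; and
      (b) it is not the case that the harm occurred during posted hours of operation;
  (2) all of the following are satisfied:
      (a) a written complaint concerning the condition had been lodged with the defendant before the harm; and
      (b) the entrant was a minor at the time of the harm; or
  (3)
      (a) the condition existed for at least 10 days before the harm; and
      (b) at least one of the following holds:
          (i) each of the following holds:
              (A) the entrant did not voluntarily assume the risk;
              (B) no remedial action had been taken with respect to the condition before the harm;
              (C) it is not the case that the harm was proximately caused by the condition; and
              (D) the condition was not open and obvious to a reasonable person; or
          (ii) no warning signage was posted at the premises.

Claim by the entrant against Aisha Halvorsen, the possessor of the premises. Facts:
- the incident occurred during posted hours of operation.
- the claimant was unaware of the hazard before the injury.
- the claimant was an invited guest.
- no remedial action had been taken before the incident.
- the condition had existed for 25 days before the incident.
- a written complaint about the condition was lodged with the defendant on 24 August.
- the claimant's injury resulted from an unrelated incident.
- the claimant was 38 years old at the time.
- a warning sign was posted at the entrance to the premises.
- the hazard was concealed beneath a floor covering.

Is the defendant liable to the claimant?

Yes — liable.

(a) not (consent to enter) — not met.
(b) not (during posted hours) — not met.
(1): F AND F → false.
(a) complaint lodged — met.
(b) entrant a minor — not satisfied.
So (2) is not satisfied (T AND F).
(a) condition ≥10 days old — met.
(A) no assumed risk — satisfied.
(B) no remedial action — holds.
(C) not (proximate cause) — holds.
(D) not open/obvious — met.
(i) = T AND T AND T AND T = true.
(ii) no signage posted — not satisfied.
(b) = T OR F = true.
So (3) is satisfied (T AND T).
So Overall is satisfied (F OR F OR T).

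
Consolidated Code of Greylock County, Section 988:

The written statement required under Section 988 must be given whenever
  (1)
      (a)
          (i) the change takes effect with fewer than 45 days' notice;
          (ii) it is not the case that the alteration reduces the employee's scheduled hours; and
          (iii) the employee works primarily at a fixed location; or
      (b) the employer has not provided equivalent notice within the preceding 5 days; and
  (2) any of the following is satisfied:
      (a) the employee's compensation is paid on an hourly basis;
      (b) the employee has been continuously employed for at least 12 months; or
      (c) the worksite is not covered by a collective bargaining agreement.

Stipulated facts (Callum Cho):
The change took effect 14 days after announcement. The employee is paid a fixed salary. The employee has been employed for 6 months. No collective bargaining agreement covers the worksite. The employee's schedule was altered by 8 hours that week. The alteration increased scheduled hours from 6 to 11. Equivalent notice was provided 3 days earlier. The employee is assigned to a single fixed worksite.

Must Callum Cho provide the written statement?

Yes — required.

(i) < 45 days' notice — met.
(ii) not (hours reduced) — met.
(iii) fixed location — satisfied.
(a): T AND T AND T → true.
(b) no recent notice — not satisfied.
So (1) is satisfied (T OR F).
(a) hourly-paid — fails.
(b) tenure ≥ 12 mo. — fails.
(c) no CBA — satisfied.
(2) = F OR F OR T = true.
So Overall is satisfied (T AND T).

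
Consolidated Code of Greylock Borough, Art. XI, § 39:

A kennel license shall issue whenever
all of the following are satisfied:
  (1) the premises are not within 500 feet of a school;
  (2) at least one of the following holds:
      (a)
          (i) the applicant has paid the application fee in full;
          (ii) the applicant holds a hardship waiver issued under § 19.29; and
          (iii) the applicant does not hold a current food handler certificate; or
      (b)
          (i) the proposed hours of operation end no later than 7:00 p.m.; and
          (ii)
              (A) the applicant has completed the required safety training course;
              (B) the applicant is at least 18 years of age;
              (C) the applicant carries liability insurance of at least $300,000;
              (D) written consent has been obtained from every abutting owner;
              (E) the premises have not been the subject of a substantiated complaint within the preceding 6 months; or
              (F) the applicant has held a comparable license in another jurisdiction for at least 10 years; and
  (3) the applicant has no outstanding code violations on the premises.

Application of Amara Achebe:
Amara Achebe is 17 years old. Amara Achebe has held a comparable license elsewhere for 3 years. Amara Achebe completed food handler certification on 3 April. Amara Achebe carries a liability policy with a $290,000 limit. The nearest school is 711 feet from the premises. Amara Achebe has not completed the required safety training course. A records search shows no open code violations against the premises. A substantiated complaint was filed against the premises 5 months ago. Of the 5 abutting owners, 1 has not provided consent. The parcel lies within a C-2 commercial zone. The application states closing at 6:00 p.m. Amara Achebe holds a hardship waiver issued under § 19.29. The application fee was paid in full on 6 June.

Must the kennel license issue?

No — denied.

(1) ≥500 ft from school — met.
(i) fee paid — holds.
(ii) hardship waiver — met.
(iii) not (food handler cert.) — not met.
So (a) is not satisfied (T AND T AND F).
(i) closes by 7 p.m. — satisfied.
(A) safety training — not satisfied.
(B) age ≥ 18 — fails.
(C) insurance ≥ $300,000 — fails.
(D) all abutters consent — fails.
(E) no complaint in 6 mo. — fails.
(F) prior license ≥ 10 yr — not met.
So (ii) is not satisfied (F OR F OR F OR F OR F OR F).
So (b) is not satisfied (T AND F).
So (2) is not satisfied (F OR F).
(3) no code violations — satisfied.
Overall = T AND F AND T = false.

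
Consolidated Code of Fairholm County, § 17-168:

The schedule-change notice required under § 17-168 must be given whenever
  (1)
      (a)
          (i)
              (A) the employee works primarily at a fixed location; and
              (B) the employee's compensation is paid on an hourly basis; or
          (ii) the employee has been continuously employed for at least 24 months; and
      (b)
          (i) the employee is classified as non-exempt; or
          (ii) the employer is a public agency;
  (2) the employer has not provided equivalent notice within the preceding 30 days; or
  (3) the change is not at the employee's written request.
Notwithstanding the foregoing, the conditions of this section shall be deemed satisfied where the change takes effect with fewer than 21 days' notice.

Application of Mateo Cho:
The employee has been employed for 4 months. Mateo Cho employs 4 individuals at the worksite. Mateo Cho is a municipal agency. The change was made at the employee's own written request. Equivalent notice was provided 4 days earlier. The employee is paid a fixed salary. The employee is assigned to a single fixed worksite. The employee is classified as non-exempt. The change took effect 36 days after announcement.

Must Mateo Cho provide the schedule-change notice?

(A) fixed location — satisfied.
(B) hourly-paid — not met.
So (i) is not satisfied (T AND F).
(ii) tenure ≥ 24 mo. — fails.
(a) = F OR F = false.
(i) non-exempt — holds.
(ii) public agency — satisfied.
(b) = T OR T = true.
(1) = F AND T = false.
(2) no recent notice — not satisfied.
(3) not employee-requested — not satisfied.
Overall = F OR F OR F = false.
Exception (< 21 days' notice) — not satisfied.
Result: main false OR exception false → false.

No — not required.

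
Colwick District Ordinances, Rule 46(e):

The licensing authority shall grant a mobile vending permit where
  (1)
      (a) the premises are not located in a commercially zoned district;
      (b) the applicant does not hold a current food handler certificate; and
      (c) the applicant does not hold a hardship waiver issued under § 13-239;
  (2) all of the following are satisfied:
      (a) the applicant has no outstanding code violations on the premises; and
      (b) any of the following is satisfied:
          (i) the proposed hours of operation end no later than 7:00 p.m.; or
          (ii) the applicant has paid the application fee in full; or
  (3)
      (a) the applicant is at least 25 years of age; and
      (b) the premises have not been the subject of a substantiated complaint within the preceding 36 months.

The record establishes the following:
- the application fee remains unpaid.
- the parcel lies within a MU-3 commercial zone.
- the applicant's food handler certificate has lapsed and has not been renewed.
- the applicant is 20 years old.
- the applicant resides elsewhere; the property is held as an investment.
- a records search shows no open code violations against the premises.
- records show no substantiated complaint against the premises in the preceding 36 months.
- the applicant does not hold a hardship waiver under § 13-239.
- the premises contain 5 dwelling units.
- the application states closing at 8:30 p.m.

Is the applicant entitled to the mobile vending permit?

No — denied.

(a) not (commercially zoned) — not met.
(b) not (food handler cert.) — satisfied.
(c) not (hardship waiver) — met.
(1) = F AND T AND T = false.
(a) no code violations — satisfied.
(i) closes by 7 p.m. — fails.
(ii) fee paid — not satisfied.
So (b) is not satisfied (F OR F).
(2): T AND F → false.
(a) age ≥ 25 — fails.
(b) no complaint in 36 mo. — satisfied.
(3): F AND T → false.
So Overall is not satisfied (F OR F OR F).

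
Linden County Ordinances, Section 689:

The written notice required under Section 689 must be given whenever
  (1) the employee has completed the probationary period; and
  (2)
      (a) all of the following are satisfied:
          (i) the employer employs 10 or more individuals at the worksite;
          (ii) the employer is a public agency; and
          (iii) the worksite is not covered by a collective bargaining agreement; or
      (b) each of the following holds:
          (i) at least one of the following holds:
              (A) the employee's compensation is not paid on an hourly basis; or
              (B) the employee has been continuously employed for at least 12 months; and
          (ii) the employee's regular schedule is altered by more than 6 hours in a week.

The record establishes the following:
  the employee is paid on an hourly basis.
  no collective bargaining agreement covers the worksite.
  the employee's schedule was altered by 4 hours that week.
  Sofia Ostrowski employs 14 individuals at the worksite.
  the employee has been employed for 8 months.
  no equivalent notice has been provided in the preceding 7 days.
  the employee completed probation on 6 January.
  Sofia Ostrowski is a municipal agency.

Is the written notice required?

(1) past probation — holds.
(i) ≥ 10 at site — met.
(ii) public agency — holds.
(iii) no CBA — satisfied.
(a) = T AND T AND T = true.
(A) not (hourly-paid) — not satisfied.
(B) tenure ≥ 12 mo. — not satisfied.
(i): F OR F → false.
(ii) schedule shift > 6h — not met.
So (b) is not satisfied (F AND F).
So (2) is satisfied (T OR F).
So Overall is satisfied (T AND T).

Yes — required.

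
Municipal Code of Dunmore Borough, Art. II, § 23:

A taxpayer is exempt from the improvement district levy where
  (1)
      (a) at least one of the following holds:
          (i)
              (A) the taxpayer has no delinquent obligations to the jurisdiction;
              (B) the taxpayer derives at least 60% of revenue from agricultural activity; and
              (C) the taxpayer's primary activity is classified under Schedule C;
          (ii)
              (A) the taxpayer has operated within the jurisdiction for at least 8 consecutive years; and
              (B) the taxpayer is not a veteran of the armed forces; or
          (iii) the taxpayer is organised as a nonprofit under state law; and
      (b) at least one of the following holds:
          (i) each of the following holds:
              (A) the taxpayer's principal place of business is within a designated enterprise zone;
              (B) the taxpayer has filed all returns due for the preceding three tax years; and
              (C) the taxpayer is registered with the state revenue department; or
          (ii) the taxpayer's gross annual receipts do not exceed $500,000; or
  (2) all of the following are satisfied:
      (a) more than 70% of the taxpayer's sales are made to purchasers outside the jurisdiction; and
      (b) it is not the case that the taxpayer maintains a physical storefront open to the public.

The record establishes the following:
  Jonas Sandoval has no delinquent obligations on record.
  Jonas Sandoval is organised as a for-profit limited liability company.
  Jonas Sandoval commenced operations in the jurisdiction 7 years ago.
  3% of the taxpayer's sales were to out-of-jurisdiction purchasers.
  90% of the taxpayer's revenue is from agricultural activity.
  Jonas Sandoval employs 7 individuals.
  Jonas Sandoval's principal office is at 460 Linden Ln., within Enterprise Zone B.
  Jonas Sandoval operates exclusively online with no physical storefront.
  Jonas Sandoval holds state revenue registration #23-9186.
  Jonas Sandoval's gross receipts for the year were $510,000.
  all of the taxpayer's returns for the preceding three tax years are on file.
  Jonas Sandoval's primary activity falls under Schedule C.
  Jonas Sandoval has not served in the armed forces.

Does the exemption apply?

Yes — exempt.

(A) no delinquency — holds.
(B) ≥60% agricultural — met.
(C) Schedule C activity — holds.
(i) = T AND T AND T = true.
(A) ≥ 8 yrs in jurisdiction — not satisfied.
(B) not (veteran) — met.
(ii): F AND T → false.
(iii) nonprofit — not met.
So (a) is satisfied (T OR F OR F).
(A) in enterprise zone — satisfied.
(B) returns current — satisfied.
(C) state-registered — met.
So (i) is satisfied (T AND T AND T).
(ii) receipts ≤ $500,000 — not satisfied.
(b): T OR F → true.
(1): T AND T → true.
(a) >70% out-of-jur. sales — not satisfied.
(b) not (has storefront) — met.
(2): F AND T → false.
Overall: T OR F → true.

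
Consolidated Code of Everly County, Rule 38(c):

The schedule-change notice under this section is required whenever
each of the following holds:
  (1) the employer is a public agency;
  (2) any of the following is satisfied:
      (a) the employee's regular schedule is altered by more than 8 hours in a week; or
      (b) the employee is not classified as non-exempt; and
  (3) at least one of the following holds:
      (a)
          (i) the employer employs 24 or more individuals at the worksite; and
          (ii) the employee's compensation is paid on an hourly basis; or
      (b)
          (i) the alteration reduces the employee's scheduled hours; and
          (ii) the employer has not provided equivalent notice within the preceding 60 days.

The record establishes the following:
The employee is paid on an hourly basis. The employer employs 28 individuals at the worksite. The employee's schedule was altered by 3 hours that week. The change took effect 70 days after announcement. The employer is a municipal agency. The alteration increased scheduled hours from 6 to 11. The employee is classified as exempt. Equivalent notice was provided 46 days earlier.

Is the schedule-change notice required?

(1) public agency — holds.
(a) schedule shift > 8h — not met.
(b) not (non-exempt) — holds.
So (2) is satisfied (F OR T).
(i) ≥ 24 at site — holds.
(ii) hourly-paid — met.
(a): T AND T → true.
(i) hours reduced — not satisfied.
(ii) no recent notice — not satisfied.
(b) = F AND F = false.
So (3) is satisfied (T OR F).
Overall = T AND T AND T = true.

Yes — required.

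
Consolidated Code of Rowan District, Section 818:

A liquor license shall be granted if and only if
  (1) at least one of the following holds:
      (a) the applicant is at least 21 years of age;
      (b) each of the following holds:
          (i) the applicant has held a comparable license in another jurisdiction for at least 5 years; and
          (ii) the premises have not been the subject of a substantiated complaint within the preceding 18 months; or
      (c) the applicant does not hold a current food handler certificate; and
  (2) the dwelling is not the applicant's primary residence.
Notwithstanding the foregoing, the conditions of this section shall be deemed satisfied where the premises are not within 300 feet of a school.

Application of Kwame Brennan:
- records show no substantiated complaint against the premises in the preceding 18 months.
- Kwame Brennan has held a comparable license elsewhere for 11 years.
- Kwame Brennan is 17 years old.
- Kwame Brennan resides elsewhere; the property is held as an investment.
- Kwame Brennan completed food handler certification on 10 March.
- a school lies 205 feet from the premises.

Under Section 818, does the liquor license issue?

(a) age ≥ 21 — fails.
(i) prior license ≥ 5 yr — met.
(ii) no complaint in 18 mo. — satisfied.
So (b) is satisfied (T AND T).
(c) not (food handler cert.) — not met.
(1): F OR T OR F → true.
(2) not (primary residence) — holds.
Overall = T AND T = true.
Exception (≥300 ft from school) — not satisfied.
Result: main true OR exception false → true.

Yes — granted.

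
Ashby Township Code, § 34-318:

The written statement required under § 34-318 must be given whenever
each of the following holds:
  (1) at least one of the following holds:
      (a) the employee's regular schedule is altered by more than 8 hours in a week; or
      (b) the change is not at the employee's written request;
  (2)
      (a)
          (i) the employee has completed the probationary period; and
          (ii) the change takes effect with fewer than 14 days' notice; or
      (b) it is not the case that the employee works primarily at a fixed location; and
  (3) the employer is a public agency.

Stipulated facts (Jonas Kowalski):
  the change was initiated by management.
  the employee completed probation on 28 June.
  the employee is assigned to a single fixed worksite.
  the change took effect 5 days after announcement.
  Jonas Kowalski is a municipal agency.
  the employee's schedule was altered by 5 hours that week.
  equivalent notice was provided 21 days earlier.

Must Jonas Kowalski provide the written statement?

(a) schedule shift > 8h — not met.
(b) not employee-requested — holds.
So (1) is satisfied (F OR T).
(i) past probation — met.
(ii) < 14 days' notice — holds.
(a): T AND T → true.
(b) not (fixed location) — not met.
(2) = T OR F = true.
(3) public agency — met.
Overall: T AND T AND T → true.

Yes — required.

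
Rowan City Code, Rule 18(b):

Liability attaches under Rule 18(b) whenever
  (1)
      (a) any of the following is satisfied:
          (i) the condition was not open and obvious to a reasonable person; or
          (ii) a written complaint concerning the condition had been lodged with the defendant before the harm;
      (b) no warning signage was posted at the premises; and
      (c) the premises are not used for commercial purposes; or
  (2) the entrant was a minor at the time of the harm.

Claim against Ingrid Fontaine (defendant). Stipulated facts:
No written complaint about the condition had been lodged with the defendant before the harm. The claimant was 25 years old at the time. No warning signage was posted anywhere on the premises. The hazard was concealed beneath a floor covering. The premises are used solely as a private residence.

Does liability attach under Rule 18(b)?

(i) not open/obvious — satisfied.
(ii) complaint lodged — not satisfied.
So (a) is satisfied (T OR F).
(b) no signage posted — met.
(c) not (commercial use) — holds.
(1) = T AND T AND T = true.
(2) entrant a minor — not satisfied.
So Overall is satisfied (T OR F).

Yes — liable.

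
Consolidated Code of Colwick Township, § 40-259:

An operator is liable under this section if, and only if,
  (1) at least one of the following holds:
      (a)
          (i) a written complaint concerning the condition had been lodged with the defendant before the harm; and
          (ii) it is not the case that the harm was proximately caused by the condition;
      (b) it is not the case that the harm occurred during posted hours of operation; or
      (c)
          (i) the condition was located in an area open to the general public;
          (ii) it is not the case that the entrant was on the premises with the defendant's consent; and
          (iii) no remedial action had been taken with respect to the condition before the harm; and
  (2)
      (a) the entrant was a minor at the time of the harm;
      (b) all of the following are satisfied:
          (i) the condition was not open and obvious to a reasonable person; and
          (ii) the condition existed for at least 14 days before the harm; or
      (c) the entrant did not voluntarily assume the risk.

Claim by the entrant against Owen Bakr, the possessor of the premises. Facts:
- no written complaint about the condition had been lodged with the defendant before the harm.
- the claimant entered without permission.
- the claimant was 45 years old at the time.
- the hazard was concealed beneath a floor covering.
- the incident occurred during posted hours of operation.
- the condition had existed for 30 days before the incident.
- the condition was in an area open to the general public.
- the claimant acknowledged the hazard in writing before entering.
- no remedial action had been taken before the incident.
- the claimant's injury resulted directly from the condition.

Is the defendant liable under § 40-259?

(i) complaint lodged — fails.
(ii) not (proximate cause) — not satisfied.
(a) = F AND F = false.
(b) not (during posted hours) — not satisfied.
(i) public area — met.
(ii) not (consent to enter) — holds.
(iii) no remedial action — met.
So (c) is satisfied (T AND T AND T).
(1): F OR F OR T → true.
(a) entrant a minor — not satisfied.
(i) not open/obvious — holds.
(ii) condition ≥14 days old — satisfied.
(b) = T AND T = true.
(c) no assumed risk — not met.
So (2) is satisfied (F OR T OR F).
So Overall is satisfied (T AND T).

Yes — liable.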